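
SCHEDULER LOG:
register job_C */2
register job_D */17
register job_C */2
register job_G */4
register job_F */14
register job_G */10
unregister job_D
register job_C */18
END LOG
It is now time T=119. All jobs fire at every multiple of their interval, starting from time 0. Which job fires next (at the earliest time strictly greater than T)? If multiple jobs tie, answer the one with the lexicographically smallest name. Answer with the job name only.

Op 1: register job_C */2 -> active={job_C:*/2}
Op 2: register job_D */17 -> active={job_C:*/2, job_D:*/17}
Op 3: register job_C */2 -> active={job_C:*/2, job_D:*/17}
Op 4: register job_G */4 -> active={job_C:*/2, job_D:*/17, job_G:*/4}
Op 5: register job_F */14 -> active={job_C:*/2, job_D:*/17, job_F:*/14, job_G:*/4}
Op 6: register job_G */10 -> active={job_C:*/2, job_D:*/17, job_F:*/14, job_G:*/10}
Op 7: unregister job_D -> active={job_C:*/2, job_F:*/14, job_G:*/10}
Op 8: register job_C */18 -> active={job_C:*/18, job_F:*/14, job_G:*/10}
  job_C: interval 18, next fire after T=119 is 126
  job_F: interval 14, next fire after T=119 is 126
  job_G: interval 10, next fire after T=119 is 120
Earliest = 120, winner (lex tiebreak) = job_G

Answer: job_G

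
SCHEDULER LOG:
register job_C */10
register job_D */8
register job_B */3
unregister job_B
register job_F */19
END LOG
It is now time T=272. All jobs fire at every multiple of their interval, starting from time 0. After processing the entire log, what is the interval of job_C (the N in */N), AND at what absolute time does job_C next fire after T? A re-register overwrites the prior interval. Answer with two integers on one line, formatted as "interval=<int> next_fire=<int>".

Op 1: register job_C */10 -> active={job_C:*/10}
Op 2: register job_D */8 -> active={job_C:*/10, job_D:*/8}
Op 3: register job_B */3 -> active={job_B:*/3, job_C:*/10, job_D:*/8}
Op 4: unregister job_B -> active={job_C:*/10, job_D:*/8}
Op 5: register job_F */19 -> active={job_C:*/10, job_D:*/8, job_F:*/19}
Final interval of job_C = 10
Next fire of job_C after T=272: (272//10+1)*10 = 280

Answer: interval=10 next_fire=280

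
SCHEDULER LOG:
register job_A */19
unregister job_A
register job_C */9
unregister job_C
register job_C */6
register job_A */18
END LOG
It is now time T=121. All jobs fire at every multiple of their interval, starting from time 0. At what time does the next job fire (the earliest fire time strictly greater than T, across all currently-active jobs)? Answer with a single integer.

Answer: 126

Derivation:
Op 1: register job_A */19 -> active={job_A:*/19}
Op 2: unregister job_A -> active={}
Op 3: register job_C */9 -> active={job_C:*/9}
Op 4: unregister job_C -> active={}
Op 5: register job_C */6 -> active={job_C:*/6}
Op 6: register job_A */18 -> active={job_A:*/18, job_C:*/6}
  job_A: interval 18, next fire after T=121 is 126
  job_C: interval 6, next fire after T=121 is 126
Earliest fire time = 126 (job job_A)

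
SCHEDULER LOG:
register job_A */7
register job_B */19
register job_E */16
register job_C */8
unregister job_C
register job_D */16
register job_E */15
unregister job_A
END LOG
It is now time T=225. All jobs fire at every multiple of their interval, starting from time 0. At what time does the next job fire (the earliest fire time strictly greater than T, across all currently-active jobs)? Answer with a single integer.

Answer: 228

Derivation:
Op 1: register job_A */7 -> active={job_A:*/7}
Op 2: register job_B */19 -> active={job_A:*/7, job_B:*/19}
Op 3: register job_E */16 -> active={job_A:*/7, job_B:*/19, job_E:*/16}
Op 4: register job_C */8 -> active={job_A:*/7, job_B:*/19, job_C:*/8, job_E:*/16}
Op 5: unregister job_C -> active={job_A:*/7, job_B:*/19, job_E:*/16}
Op 6: register job_D */16 -> active={job_A:*/7, job_B:*/19, job_D:*/16, job_E:*/16}
Op 7: register job_E */15 -> active={job_A:*/7, job_B:*/19, job_D:*/16, job_E:*/15}
Op 8: unregister job_A -> active={job_B:*/19, job_D:*/16, job_E:*/15}
  job_B: interval 19, next fire after T=225 is 228
  job_D: interval 16, next fire after T=225 is 240
  job_E: interval 15, next fire after T=225 is 240
Earliest fire time = 228 (job job_B)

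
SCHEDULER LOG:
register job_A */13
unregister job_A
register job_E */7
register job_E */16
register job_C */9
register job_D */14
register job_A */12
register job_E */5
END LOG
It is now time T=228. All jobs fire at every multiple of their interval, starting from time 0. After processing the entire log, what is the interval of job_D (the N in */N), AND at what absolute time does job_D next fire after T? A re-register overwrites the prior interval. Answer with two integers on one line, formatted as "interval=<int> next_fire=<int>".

Answer: interval=14 next_fire=238

Derivation:
Op 1: register job_A */13 -> active={job_A:*/13}
Op 2: unregister job_A -> active={}
Op 3: register job_E */7 -> active={job_E:*/7}
Op 4: register job_E */16 -> active={job_E:*/16}
Op 5: register job_C */9 -> active={job_C:*/9, job_E:*/16}
Op 6: register job_D */14 -> active={job_C:*/9, job_D:*/14, job_E:*/16}
Op 7: register job_A */12 -> active={job_A:*/12, job_C:*/9, job_D:*/14, job_E:*/16}
Op 8: register job_E */5 -> active={job_A:*/12, job_C:*/9, job_D:*/14, job_E:*/5}
Final interval of job_D = 14
Next fire of job_D after T=228: (228//14+1)*14 = 238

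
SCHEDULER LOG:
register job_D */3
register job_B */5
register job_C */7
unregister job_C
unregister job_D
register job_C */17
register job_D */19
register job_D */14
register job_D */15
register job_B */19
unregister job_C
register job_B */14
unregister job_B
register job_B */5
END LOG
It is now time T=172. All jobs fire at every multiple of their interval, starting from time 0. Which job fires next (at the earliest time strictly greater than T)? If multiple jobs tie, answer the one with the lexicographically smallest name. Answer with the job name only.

Answer: job_B

Derivation:
Op 1: register job_D */3 -> active={job_D:*/3}
Op 2: register job_B */5 -> active={job_B:*/5, job_D:*/3}
Op 3: register job_C */7 -> active={job_B:*/5, job_C:*/7, job_D:*/3}
Op 4: unregister job_C -> active={job_B:*/5, job_D:*/3}
Op 5: unregister job_D -> active={job_B:*/5}
Op 6: register job_C */17 -> active={job_B:*/5, job_C:*/17}
Op 7: register job_D */19 -> active={job_B:*/5, job_C:*/17, job_D:*/19}
Op 8: register job_D */14 -> active={job_B:*/5, job_C:*/17, job_D:*/14}
Op 9: register job_D */15 -> active={job_B:*/5, job_C:*/17, job_D:*/15}
Op 10: register job_B */19 -> active={job_B:*/19, job_C:*/17, job_D:*/15}
Op 11: unregister job_C -> active={job_B:*/19, job_D:*/15}
Op 12: register job_B */14 -> active={job_B:*/14, job_D:*/15}
Op 13: unregister job_B -> active={job_D:*/15}
Op 14: register job_B */5 -> active={job_B:*/5, job_D:*/15}
  job_B: interval 5, next fire after T=172 is 175
  job_D: interval 15, next fire after T=172 is 180
Earliest = 175, winner (lex tiebreak) = job_B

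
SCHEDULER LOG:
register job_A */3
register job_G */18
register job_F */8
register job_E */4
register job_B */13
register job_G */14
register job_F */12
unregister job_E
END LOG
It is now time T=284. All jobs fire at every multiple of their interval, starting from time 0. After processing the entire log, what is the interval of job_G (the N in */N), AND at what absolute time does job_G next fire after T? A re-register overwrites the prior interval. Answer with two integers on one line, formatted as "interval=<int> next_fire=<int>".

Answer: interval=14 next_fire=294

Derivation:
Op 1: register job_A */3 -> active={job_A:*/3}
Op 2: register job_G */18 -> active={job_A:*/3, job_G:*/18}
Op 3: register job_F */8 -> active={job_A:*/3, job_F:*/8, job_G:*/18}
Op 4: register job_E */4 -> active={job_A:*/3, job_E:*/4, job_F:*/8, job_G:*/18}
Op 5: register job_B */13 -> active={job_A:*/3, job_B:*/13, job_E:*/4, job_F:*/8, job_G:*/18}
Op 6: register job_G */14 -> active={job_A:*/3, job_B:*/13, job_E:*/4, job_F:*/8, job_G:*/14}
Op 7: register job_F */12 -> active={job_A:*/3, job_B:*/13, job_E:*/4, job_F:*/12, job_G:*/14}
Op 8: unregister job_E -> active={job_A:*/3, job_B:*/13, job_F:*/12, job_G:*/14}
Final interval of job_G = 14
Next fire of job_G after T=284: (284//14+1)*14 = 294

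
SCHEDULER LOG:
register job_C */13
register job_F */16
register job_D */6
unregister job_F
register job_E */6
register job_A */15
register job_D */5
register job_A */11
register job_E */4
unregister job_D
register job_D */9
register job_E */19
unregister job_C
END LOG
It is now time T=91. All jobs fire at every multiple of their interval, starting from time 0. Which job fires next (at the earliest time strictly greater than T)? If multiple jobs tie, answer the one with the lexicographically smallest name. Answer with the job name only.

Answer: job_E

Derivation:
Op 1: register job_C */13 -> active={job_C:*/13}
Op 2: register job_F */16 -> active={job_C:*/13, job_F:*/16}
Op 3: register job_D */6 -> active={job_C:*/13, job_D:*/6, job_F:*/16}
Op 4: unregister job_F -> active={job_C:*/13, job_D:*/6}
Op 5: register job_E */6 -> active={job_C:*/13, job_D:*/6, job_E:*/6}
Op 6: register job_A */15 -> active={job_A:*/15, job_C:*/13, job_D:*/6, job_E:*/6}
Op 7: register job_D */5 -> active={job_A:*/15, job_C:*/13, job_D:*/5, job_E:*/6}
Op 8: register job_A */11 -> active={job_A:*/11, job_C:*/13, job_D:*/5, job_E:*/6}
Op 9: register job_E */4 -> active={job_A:*/11, job_C:*/13, job_D:*/5, job_E:*/4}
Op 10: unregister job_D -> active={job_A:*/11, job_C:*/13, job_E:*/4}
Op 11: register job_D */9 -> active={job_A:*/11, job_C:*/13, job_D:*/9, job_E:*/4}
Op 12: register job_E */19 -> active={job_A:*/11, job_C:*/13, job_D:*/9, job_E:*/19}
Op 13: unregister job_C -> active={job_A:*/11, job_D:*/9, job_E:*/19}
  job_A: interval 11, next fire after T=91 is 99
  job_D: interval 9, next fire after T=91 is 99
  job_E: interval 19, next fire after T=91 is 95
Earliest = 95, winner (lex tiebreak) = job_E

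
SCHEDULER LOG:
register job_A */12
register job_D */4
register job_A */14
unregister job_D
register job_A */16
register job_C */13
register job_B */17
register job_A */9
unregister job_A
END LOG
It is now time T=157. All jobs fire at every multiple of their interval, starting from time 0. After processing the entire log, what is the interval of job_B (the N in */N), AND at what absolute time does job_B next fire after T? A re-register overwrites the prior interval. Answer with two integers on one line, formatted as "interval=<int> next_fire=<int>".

Op 1: register job_A */12 -> active={job_A:*/12}
Op 2: register job_D */4 -> active={job_A:*/12, job_D:*/4}
Op 3: register job_A */14 -> active={job_A:*/14, job_D:*/4}
Op 4: unregister job_D -> active={job_A:*/14}
Op 5: register job_A */16 -> active={job_A:*/16}
Op 6: register job_C */13 -> active={job_A:*/16, job_C:*/13}
Op 7: register job_B */17 -> active={job_A:*/16, job_B:*/17, job_C:*/13}
Op 8: register job_A */9 -> active={job_A:*/9, job_B:*/17, job_C:*/13}
Op 9: unregister job_A -> active={job_B:*/17, job_C:*/13}
Final interval of job_B = 17
Next fire of job_B after T=157: (157//17+1)*17 = 170

Answer: interval=17 next_fire=170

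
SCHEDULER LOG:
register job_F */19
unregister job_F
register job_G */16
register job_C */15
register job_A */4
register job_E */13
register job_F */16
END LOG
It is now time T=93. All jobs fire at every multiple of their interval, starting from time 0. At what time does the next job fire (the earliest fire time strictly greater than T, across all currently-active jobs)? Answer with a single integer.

Answer: 96

Derivation:
Op 1: register job_F */19 -> active={job_F:*/19}
Op 2: unregister job_F -> active={}
Op 3: register job_G */16 -> active={job_G:*/16}
Op 4: register job_C */15 -> active={job_C:*/15, job_G:*/16}
Op 5: register job_A */4 -> active={job_A:*/4, job_C:*/15, job_G:*/16}
Op 6: register job_E */13 -> active={job_A:*/4, job_C:*/15, job_E:*/13, job_G:*/16}
Op 7: register job_F */16 -> active={job_A:*/4, job_C:*/15, job_E:*/13, job_F:*/16, job_G:*/16}
  job_A: interval 4, next fire after T=93 is 96
  job_C: interval 15, next fire after T=93 is 105
  job_E: interval 13, next fire after T=93 is 104
  job_F: interval 16, next fire after T=93 is 96
  job_G: interval 16, next fire after T=93 is 96
Earliest fire time = 96 (job job_A)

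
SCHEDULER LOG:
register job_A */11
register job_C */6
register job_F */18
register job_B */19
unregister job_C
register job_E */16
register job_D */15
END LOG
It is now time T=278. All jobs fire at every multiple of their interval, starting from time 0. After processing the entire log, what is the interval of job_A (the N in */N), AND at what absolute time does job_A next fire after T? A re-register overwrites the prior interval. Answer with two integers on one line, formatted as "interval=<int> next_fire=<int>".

Op 1: register job_A */11 -> active={job_A:*/11}
Op 2: register job_C */6 -> active={job_A:*/11, job_C:*/6}
Op 3: register job_F */18 -> active={job_A:*/11, job_C:*/6, job_F:*/18}
Op 4: register job_B */19 -> active={job_A:*/11, job_B:*/19, job_C:*/6, job_F:*/18}
Op 5: unregister job_C -> active={job_A:*/11, job_B:*/19, job_F:*/18}
Op 6: register job_E */16 -> active={job_A:*/11, job_B:*/19, job_E:*/16, job_F:*/18}
Op 7: register job_D */15 -> active={job_A:*/11, job_B:*/19, job_D:*/15, job_E:*/16, job_F:*/18}
Final interval of job_A = 11
Next fire of job_A after T=278: (278//11+1)*11 = 286

Answer: interval=11 next_fire=286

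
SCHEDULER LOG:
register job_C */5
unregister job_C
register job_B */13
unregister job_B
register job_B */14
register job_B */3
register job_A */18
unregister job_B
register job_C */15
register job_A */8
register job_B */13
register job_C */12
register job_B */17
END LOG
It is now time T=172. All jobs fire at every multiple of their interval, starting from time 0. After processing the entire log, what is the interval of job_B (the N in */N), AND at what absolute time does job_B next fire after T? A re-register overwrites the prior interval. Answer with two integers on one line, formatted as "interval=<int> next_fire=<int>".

Op 1: register job_C */5 -> active={job_C:*/5}
Op 2: unregister job_C -> active={}
Op 3: register job_B */13 -> active={job_B:*/13}
Op 4: unregister job_B -> active={}
Op 5: register job_B */14 -> active={job_B:*/14}
Op 6: register job_B */3 -> active={job_B:*/3}
Op 7: register job_A */18 -> active={job_A:*/18, job_B:*/3}
Op 8: unregister job_B -> active={job_A:*/18}
Op 9: register job_C */15 -> active={job_A:*/18, job_C:*/15}
Op 10: register job_A */8 -> active={job_A:*/8, job_C:*/15}
Op 11: register job_B */13 -> active={job_A:*/8, job_B:*/13, job_C:*/15}
Op 12: register job_C */12 -> active={job_A:*/8, job_B:*/13, job_C:*/12}
Op 13: register job_B */17 -> active={job_A:*/8, job_B:*/17, job_C:*/12}
Final interval of job_B = 17
Next fire of job_B after T=172: (172//17+1)*17 = 187

Answer: interval=17 next_fire=187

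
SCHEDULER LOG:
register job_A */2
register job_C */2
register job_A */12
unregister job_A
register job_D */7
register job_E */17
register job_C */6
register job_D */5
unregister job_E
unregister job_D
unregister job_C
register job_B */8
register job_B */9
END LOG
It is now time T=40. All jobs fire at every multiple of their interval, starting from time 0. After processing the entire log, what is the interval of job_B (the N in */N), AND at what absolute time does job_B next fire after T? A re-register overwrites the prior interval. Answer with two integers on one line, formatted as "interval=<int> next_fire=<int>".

Answer: interval=9 next_fire=45

Derivation:
Op 1: register job_A */2 -> active={job_A:*/2}
Op 2: register job_C */2 -> active={job_A:*/2, job_C:*/2}
Op 3: register job_A */12 -> active={job_A:*/12, job_C:*/2}
Op 4: unregister job_A -> active={job_C:*/2}
Op 5: register job_D */7 -> active={job_C:*/2, job_D:*/7}
Op 6: register job_E */17 -> active={job_C:*/2, job_D:*/7, job_E:*/17}
Op 7: register job_C */6 -> active={job_C:*/6, job_D:*/7, job_E:*/17}
Op 8: register job_D */5 -> active={job_C:*/6, job_D:*/5, job_E:*/17}
Op 9: unregister job_E -> active={job_C:*/6, job_D:*/5}
Op 10: unregister job_D -> active={job_C:*/6}
Op 11: unregister job_C -> active={}
Op 12: register job_B */8 -> active={job_B:*/8}
Op 13: register job_B */9 -> active={job_B:*/9}
Final interval of job_B = 9
Next fire of job_B after T=40: (40//9+1)*9 = 45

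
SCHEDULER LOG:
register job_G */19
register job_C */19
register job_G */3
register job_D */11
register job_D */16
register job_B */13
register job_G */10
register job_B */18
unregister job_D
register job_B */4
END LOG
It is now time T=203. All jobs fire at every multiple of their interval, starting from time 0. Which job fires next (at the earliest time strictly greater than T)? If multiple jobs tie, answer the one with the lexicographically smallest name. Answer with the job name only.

Answer: job_B

Derivation:
Op 1: register job_G */19 -> active={job_G:*/19}
Op 2: register job_C */19 -> active={job_C:*/19, job_G:*/19}
Op 3: register job_G */3 -> active={job_C:*/19, job_G:*/3}
Op 4: register job_D */11 -> active={job_C:*/19, job_D:*/11, job_G:*/3}
Op 5: register job_D */16 -> active={job_C:*/19, job_D:*/16, job_G:*/3}
Op 6: register job_B */13 -> active={job_B:*/13, job_C:*/19, job_D:*/16, job_G:*/3}
Op 7: register job_G */10 -> active={job_B:*/13, job_C:*/19, job_D:*/16, job_G:*/10}
Op 8: register job_B */18 -> active={job_B:*/18, job_C:*/19, job_D:*/16, job_G:*/10}
Op 9: unregister job_D -> active={job_B:*/18, job_C:*/19, job_G:*/10}
Op 10: register job_B */4 -> active={job_B:*/4, job_C:*/19, job_G:*/10}
  job_B: interval 4, next fire after T=203 is 204
  job_C: interval 19, next fire after T=203 is 209
  job_G: interval 10, next fire after T=203 is 210
Earliest = 204, winner (lex tiebreak) = job_B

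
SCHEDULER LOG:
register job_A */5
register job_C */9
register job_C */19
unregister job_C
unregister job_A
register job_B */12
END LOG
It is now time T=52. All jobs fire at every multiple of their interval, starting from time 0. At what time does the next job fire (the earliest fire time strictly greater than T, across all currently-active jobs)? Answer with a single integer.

Op 1: register job_A */5 -> active={job_A:*/5}
Op 2: register job_C */9 -> active={job_A:*/5, job_C:*/9}
Op 3: register job_C */19 -> active={job_A:*/5, job_C:*/19}
Op 4: unregister job_C -> active={job_A:*/5}
Op 5: unregister job_A -> active={}
Op 6: register job_B */12 -> active={job_B:*/12}
  job_B: interval 12, next fire after T=52 is 60
Earliest fire time = 60 (job job_B)

Answer: 60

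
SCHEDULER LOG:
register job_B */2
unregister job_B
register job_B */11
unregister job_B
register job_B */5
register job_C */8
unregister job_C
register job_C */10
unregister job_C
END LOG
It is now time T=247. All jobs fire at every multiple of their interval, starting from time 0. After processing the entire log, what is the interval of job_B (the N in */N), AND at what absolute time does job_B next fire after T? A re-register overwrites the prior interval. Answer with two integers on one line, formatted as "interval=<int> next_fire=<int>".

Answer: interval=5 next_fire=250

Derivation:
Op 1: register job_B */2 -> active={job_B:*/2}
Op 2: unregister job_B -> active={}
Op 3: register job_B */11 -> active={job_B:*/11}
Op 4: unregister job_B -> active={}
Op 5: register job_B */5 -> active={job_B:*/5}
Op 6: register job_C */8 -> active={job_B:*/5, job_C:*/8}
Op 7: unregister job_C -> active={job_B:*/5}
Op 8: register job_C */10 -> active={job_B:*/5, job_C:*/10}
Op 9: unregister job_C -> active={job_B:*/5}
Final interval of job_B = 5
Next fire of job_B after T=247: (247//5+1)*5 = 250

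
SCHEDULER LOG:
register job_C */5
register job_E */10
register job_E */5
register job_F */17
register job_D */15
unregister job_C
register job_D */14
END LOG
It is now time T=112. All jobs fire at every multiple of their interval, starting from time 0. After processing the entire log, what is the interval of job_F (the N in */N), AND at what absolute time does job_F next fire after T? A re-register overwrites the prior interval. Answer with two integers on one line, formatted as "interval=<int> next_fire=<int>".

Answer: interval=17 next_fire=119

Derivation:
Op 1: register job_C */5 -> active={job_C:*/5}
Op 2: register job_E */10 -> active={job_C:*/5, job_E:*/10}
Op 3: register job_E */5 -> active={job_C:*/5, job_E:*/5}
Op 4: register job_F */17 -> active={job_C:*/5, job_E:*/5, job_F:*/17}
Op 5: register job_D */15 -> active={job_C:*/5, job_D:*/15, job_E:*/5, job_F:*/17}
Op 6: unregister job_C -> active={job_D:*/15, job_E:*/5, job_F:*/17}
Op 7: register job_D */14 -> active={job_D:*/14, job_E:*/5, job_F:*/17}
Final interval of job_F = 17
Next fire of job_F after T=112: (112//17+1)*17 = 119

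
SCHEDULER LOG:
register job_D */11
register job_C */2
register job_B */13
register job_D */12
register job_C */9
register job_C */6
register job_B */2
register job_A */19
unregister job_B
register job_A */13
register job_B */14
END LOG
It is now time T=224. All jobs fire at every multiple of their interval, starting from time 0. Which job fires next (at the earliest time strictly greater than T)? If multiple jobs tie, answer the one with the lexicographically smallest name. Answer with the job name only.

Op 1: register job_D */11 -> active={job_D:*/11}
Op 2: register job_C */2 -> active={job_C:*/2, job_D:*/11}
Op 3: register job_B */13 -> active={job_B:*/13, job_C:*/2, job_D:*/11}
Op 4: register job_D */12 -> active={job_B:*/13, job_C:*/2, job_D:*/12}
Op 5: register job_C */9 -> active={job_B:*/13, job_C:*/9, job_D:*/12}
Op 6: register job_C */6 -> active={job_B:*/13, job_C:*/6, job_D:*/12}
Op 7: register job_B */2 -> active={job_B:*/2, job_C:*/6, job_D:*/12}
Op 8: register job_A */19 -> active={job_A:*/19, job_B:*/2, job_C:*/6, job_D:*/12}
Op 9: unregister job_B -> active={job_A:*/19, job_C:*/6, job_D:*/12}
Op 10: register job_A */13 -> active={job_A:*/13, job_C:*/6, job_D:*/12}
Op 11: register job_B */14 -> active={job_A:*/13, job_B:*/14, job_C:*/6, job_D:*/12}
  job_A: interval 13, next fire after T=224 is 234
  job_B: interval 14, next fire after T=224 is 238
  job_C: interval 6, next fire after T=224 is 228
  job_D: interval 12, next fire after T=224 is 228
Earliest = 228, winner (lex tiebreak) = job_C

Answer: job_C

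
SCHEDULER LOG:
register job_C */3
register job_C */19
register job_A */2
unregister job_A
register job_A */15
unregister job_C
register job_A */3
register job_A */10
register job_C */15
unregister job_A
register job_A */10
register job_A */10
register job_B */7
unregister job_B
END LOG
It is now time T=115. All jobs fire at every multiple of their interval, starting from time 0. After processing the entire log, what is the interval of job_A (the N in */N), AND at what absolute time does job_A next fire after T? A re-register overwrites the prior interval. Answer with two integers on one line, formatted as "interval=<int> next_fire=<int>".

Answer: interval=10 next_fire=120

Derivation:
Op 1: register job_C */3 -> active={job_C:*/3}
Op 2: register job_C */19 -> active={job_C:*/19}
Op 3: register job_A */2 -> active={job_A:*/2, job_C:*/19}
Op 4: unregister job_A -> active={job_C:*/19}
Op 5: register job_A */15 -> active={job_A:*/15, job_C:*/19}
Op 6: unregister job_C -> active={job_A:*/15}
Op 7: register job_A */3 -> active={job_A:*/3}
Op 8: register job_A */10 -> active={job_A:*/10}
Op 9: register job_C */15 -> active={job_A:*/10, job_C:*/15}
Op 10: unregister job_A -> active={job_C:*/15}
Op 11: register job_A */10 -> active={job_A:*/10, job_C:*/15}
Op 12: register job_A */10 -> active={job_A:*/10, job_C:*/15}
Op 13: register job_B */7 -> active={job_A:*/10, job_B:*/7, job_C:*/15}
Op 14: unregister job_B -> active={job_A:*/10, job_C:*/15}
Final interval of job_A = 10
Next fire of job_A after T=115: (115//10+1)*10 = 120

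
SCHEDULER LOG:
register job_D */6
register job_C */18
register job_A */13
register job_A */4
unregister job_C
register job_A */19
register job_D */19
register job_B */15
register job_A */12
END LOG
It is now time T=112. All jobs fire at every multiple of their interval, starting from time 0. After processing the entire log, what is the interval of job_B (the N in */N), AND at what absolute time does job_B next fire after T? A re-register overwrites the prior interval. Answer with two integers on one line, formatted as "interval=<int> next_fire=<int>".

Answer: interval=15 next_fire=120

Derivation:
Op 1: register job_D */6 -> active={job_D:*/6}
Op 2: register job_C */18 -> active={job_C:*/18, job_D:*/6}
Op 3: register job_A */13 -> active={job_A:*/13, job_C:*/18, job_D:*/6}
Op 4: register job_A */4 -> active={job_A:*/4, job_C:*/18, job_D:*/6}
Op 5: unregister job_C -> active={job_A:*/4, job_D:*/6}
Op 6: register job_A */19 -> active={job_A:*/19, job_D:*/6}
Op 7: register job_D */19 -> active={job_A:*/19, job_D:*/19}
Op 8: register job_B */15 -> active={job_A:*/19, job_B:*/15, job_D:*/19}
Op 9: register job_A */12 -> active={job_A:*/12, job_B:*/15, job_D:*/19}
Final interval of job_B = 15
Next fire of job_B after T=112: (112//15+1)*15 = 120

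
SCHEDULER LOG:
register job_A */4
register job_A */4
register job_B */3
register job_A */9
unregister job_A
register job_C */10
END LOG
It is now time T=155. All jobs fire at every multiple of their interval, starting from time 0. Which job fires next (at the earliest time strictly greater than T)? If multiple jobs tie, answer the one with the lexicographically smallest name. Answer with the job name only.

Op 1: register job_A */4 -> active={job_A:*/4}
Op 2: register job_A */4 -> active={job_A:*/4}
Op 3: register job_B */3 -> active={job_A:*/4, job_B:*/3}
Op 4: register job_A */9 -> active={job_A:*/9, job_B:*/3}
Op 5: unregister job_A -> active={job_B:*/3}
Op 6: register job_C */10 -> active={job_B:*/3, job_C:*/10}
  job_B: interval 3, next fire after T=155 is 156
  job_C: interval 10, next fire after T=155 is 160
Earliest = 156, winner (lex tiebreak) = job_B

Answer: job_B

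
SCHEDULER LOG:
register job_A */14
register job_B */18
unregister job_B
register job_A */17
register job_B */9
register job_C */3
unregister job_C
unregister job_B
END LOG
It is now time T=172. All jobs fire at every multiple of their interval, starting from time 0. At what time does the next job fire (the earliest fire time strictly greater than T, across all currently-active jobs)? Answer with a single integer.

Op 1: register job_A */14 -> active={job_A:*/14}
Op 2: register job_B */18 -> active={job_A:*/14, job_B:*/18}
Op 3: unregister job_B -> active={job_A:*/14}
Op 4: register job_A */17 -> active={job_A:*/17}
Op 5: register job_B */9 -> active={job_A:*/17, job_B:*/9}
Op 6: register job_C */3 -> active={job_A:*/17, job_B:*/9, job_C:*/3}
Op 7: unregister job_C -> active={job_A:*/17, job_B:*/9}
Op 8: unregister job_B -> active={job_A:*/17}
  job_A: interval 17, next fire after T=172 is 187
Earliest fire time = 187 (job job_A)

Answer: 187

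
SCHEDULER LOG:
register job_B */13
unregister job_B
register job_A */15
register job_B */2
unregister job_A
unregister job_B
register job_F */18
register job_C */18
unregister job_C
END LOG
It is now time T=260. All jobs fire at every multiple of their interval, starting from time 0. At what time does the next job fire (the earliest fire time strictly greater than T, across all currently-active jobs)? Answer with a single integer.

Answer: 270

Derivation:
Op 1: register job_B */13 -> active={job_B:*/13}
Op 2: unregister job_B -> active={}
Op 3: register job_A */15 -> active={job_A:*/15}
Op 4: register job_B */2 -> active={job_A:*/15, job_B:*/2}
Op 5: unregister job_A -> active={job_B:*/2}
Op 6: unregister job_B -> active={}
Op 7: register job_F */18 -> active={job_F:*/18}
Op 8: register job_C */18 -> active={job_C:*/18, job_F:*/18}
Op 9: unregister job_C -> active={job_F:*/18}
  job_F: interval 18, next fire after T=260 is 270
Earliest fire time = 270 (job job_F)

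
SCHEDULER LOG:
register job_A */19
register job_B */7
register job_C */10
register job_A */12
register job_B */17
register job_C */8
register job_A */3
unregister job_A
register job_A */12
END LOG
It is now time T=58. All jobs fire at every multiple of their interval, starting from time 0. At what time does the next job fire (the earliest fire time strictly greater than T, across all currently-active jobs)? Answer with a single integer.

Op 1: register job_A */19 -> active={job_A:*/19}
Op 2: register job_B */7 -> active={job_A:*/19, job_B:*/7}
Op 3: register job_C */10 -> active={job_A:*/19, job_B:*/7, job_C:*/10}
Op 4: register job_A */12 -> active={job_A:*/12, job_B:*/7, job_C:*/10}
Op 5: register job_B */17 -> active={job_A:*/12, job_B:*/17, job_C:*/10}
Op 6: register job_C */8 -> active={job_A:*/12, job_B:*/17, job_C:*/8}
Op 7: register job_A */3 -> active={job_A:*/3, job_B:*/17, job_C:*/8}
Op 8: unregister job_A -> active={job_B:*/17, job_C:*/8}
Op 9: register job_A */12 -> active={job_A:*/12, job_B:*/17, job_C:*/8}
  job_A: interval 12, next fire after T=58 is 60
  job_B: interval 17, next fire after T=58 is 68
  job_C: interval 8, next fire after T=58 is 64
Earliest fire time = 60 (job job_A)

Answer: 60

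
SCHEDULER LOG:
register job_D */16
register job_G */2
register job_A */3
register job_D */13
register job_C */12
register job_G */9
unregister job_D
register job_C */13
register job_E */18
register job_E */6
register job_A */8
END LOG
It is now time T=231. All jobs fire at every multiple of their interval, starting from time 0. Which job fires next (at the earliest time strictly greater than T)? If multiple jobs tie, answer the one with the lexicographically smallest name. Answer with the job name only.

Answer: job_A

Derivation:
Op 1: register job_D */16 -> active={job_D:*/16}
Op 2: register job_G */2 -> active={job_D:*/16, job_G:*/2}
Op 3: register job_A */3 -> active={job_A:*/3, job_D:*/16, job_G:*/2}
Op 4: register job_D */13 -> active={job_A:*/3, job_D:*/13, job_G:*/2}
Op 5: register job_C */12 -> active={job_A:*/3, job_C:*/12, job_D:*/13, job_G:*/2}
Op 6: register job_G */9 -> active={job_A:*/3, job_C:*/12, job_D:*/13, job_G:*/9}
Op 7: unregister job_D -> active={job_A:*/3, job_C:*/12, job_G:*/9}
Op 8: register job_C */13 -> active={job_A:*/3, job_C:*/13, job_G:*/9}
Op 9: register job_E */18 -> active={job_A:*/3, job_C:*/13, job_E:*/18, job_G:*/9}
Op 10: register job_E */6 -> active={job_A:*/3, job_C:*/13, job_E:*/6, job_G:*/9}
Op 11: register job_A */8 -> active={job_A:*/8, job_C:*/13, job_E:*/6, job_G:*/9}
  job_A: interval 8, next fire after T=231 is 232
  job_C: interval 13, next fire after T=231 is 234
  job_E: interval 6, next fire after T=231 is 234
  job_G: interval 9, next fire after T=231 is 234
Earliest = 232, winner (lex tiebreak) = job_A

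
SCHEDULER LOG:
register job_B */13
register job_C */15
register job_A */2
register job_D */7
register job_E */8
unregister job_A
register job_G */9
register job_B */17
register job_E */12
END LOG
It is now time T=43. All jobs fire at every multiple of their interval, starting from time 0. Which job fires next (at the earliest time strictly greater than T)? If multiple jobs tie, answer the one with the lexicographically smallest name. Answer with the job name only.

Answer: job_C

Derivation:
Op 1: register job_B */13 -> active={job_B:*/13}
Op 2: register job_C */15 -> active={job_B:*/13, job_C:*/15}
Op 3: register job_A */2 -> active={job_A:*/2, job_B:*/13, job_C:*/15}
Op 4: register job_D */7 -> active={job_A:*/2, job_B:*/13, job_C:*/15, job_D:*/7}
Op 5: register job_E */8 -> active={job_A:*/2, job_B:*/13, job_C:*/15, job_D:*/7, job_E:*/8}
Op 6: unregister job_A -> active={job_B:*/13, job_C:*/15, job_D:*/7, job_E:*/8}
Op 7: register job_G */9 -> active={job_B:*/13, job_C:*/15, job_D:*/7, job_E:*/8, job_G:*/9}
Op 8: register job_B */17 -> active={job_B:*/17, job_C:*/15, job_D:*/7, job_E:*/8, job_G:*/9}
Op 9: register job_E */12 -> active={job_B:*/17, job_C:*/15, job_D:*/7, job_E:*/12, job_G:*/9}
  job_B: interval 17, next fire after T=43 is 51
  job_C: interval 15, next fire after T=43 is 45
  job_D: interval 7, next fire after T=43 is 49
  job_E: interval 12, next fire after T=43 is 48
  job_G: interval 9, next fire after T=43 is 45
Earliest = 45, winner (lex tiebreak) = job_C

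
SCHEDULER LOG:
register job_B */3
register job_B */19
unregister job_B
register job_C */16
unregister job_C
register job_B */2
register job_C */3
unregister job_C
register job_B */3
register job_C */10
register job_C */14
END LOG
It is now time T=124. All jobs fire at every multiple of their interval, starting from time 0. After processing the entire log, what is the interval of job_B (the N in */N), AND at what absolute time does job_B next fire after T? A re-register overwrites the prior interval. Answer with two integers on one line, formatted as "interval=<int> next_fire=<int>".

Answer: interval=3 next_fire=126

Derivation:
Op 1: register job_B */3 -> active={job_B:*/3}
Op 2: register job_B */19 -> active={job_B:*/19}
Op 3: unregister job_B -> active={}
Op 4: register job_C */16 -> active={job_C:*/16}
Op 5: unregister job_C -> active={}
Op 6: register job_B */2 -> active={job_B:*/2}
Op 7: register job_C */3 -> active={job_B:*/2, job_C:*/3}
Op 8: unregister job_C -> active={job_B:*/2}
Op 9: register job_B */3 -> active={job_B:*/3}
Op 10: register job_C */10 -> active={job_B:*/3, job_C:*/10}
Op 11: register job_C */14 -> active={job_B:*/3, job_C:*/14}
Final interval of job_B = 3
Next fire of job_B after T=124: (124//3+1)*3 = 126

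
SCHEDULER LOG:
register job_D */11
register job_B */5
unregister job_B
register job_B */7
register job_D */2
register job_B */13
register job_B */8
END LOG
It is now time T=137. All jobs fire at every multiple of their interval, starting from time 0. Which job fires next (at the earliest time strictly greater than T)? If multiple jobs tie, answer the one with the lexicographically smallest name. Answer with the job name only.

Answer: job_D

Derivation:
Op 1: register job_D */11 -> active={job_D:*/11}
Op 2: register job_B */5 -> active={job_B:*/5, job_D:*/11}
Op 3: unregister job_B -> active={job_D:*/11}
Op 4: register job_B */7 -> active={job_B:*/7, job_D:*/11}
Op 5: register job_D */2 -> active={job_B:*/7, job_D:*/2}
Op 6: register job_B */13 -> active={job_B:*/13, job_D:*/2}
Op 7: register job_B */8 -> active={job_B:*/8, job_D:*/2}
  job_B: interval 8, next fire after T=137 is 144
  job_D: interval 2, next fire after T=137 is 138
Earliest = 138, winner (lex tiebreak) = job_D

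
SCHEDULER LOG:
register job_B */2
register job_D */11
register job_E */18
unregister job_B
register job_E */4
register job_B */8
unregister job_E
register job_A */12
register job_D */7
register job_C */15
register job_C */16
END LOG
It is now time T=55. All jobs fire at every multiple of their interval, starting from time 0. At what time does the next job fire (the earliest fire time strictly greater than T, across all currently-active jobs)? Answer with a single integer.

Answer: 56

Derivation:
Op 1: register job_B */2 -> active={job_B:*/2}
Op 2: register job_D */11 -> active={job_B:*/2, job_D:*/11}
Op 3: register job_E */18 -> active={job_B:*/2, job_D:*/11, job_E:*/18}
Op 4: unregister job_B -> active={job_D:*/11, job_E:*/18}
Op 5: register job_E */4 -> active={job_D:*/11, job_E:*/4}
Op 6: register job_B */8 -> active={job_B:*/8, job_D:*/11, job_E:*/4}
Op 7: unregister job_E -> active={job_B:*/8, job_D:*/11}
Op 8: register job_A */12 -> active={job_A:*/12, job_B:*/8, job_D:*/11}
Op 9: register job_D */7 -> active={job_A:*/12, job_B:*/8, job_D:*/7}
Op 10: register job_C */15 -> active={job_A:*/12, job_B:*/8, job_C:*/15, job_D:*/7}
Op 11: register job_C */16 -> active={job_A:*/12, job_B:*/8, job_C:*/16, job_D:*/7}
  job_A: interval 12, next fire after T=55 is 60
  job_B: interval 8, next fire after T=55 is 56
  job_C: interval 16, next fire after T=55 is 64
  job_D: interval 7, next fire after T=55 is 56
Earliest fire time = 56 (job job_B)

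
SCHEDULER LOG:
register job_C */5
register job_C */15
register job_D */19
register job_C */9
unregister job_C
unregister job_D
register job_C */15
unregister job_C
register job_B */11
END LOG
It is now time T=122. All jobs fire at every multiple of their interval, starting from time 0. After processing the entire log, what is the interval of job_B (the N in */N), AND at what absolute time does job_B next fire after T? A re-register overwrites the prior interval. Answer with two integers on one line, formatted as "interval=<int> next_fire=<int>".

Answer: interval=11 next_fire=132

Derivation:
Op 1: register job_C */5 -> active={job_C:*/5}
Op 2: register job_C */15 -> active={job_C:*/15}
Op 3: register job_D */19 -> active={job_C:*/15, job_D:*/19}
Op 4: register job_C */9 -> active={job_C:*/9, job_D:*/19}
Op 5: unregister job_C -> active={job_D:*/19}
Op 6: unregister job_D -> active={}
Op 7: register job_C */15 -> active={job_C:*/15}
Op 8: unregister job_C -> active={}
Op 9: register job_B */11 -> active={job_B:*/11}
Final interval of job_B = 11
Next fire of job_B after T=122: (122//11+1)*11 = 132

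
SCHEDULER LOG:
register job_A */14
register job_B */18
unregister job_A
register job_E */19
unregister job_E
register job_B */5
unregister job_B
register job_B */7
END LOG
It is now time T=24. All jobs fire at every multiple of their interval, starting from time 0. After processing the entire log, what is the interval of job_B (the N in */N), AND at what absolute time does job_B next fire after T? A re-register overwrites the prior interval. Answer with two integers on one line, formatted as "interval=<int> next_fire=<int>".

Op 1: register job_A */14 -> active={job_A:*/14}
Op 2: register job_B */18 -> active={job_A:*/14, job_B:*/18}
Op 3: unregister job_A -> active={job_B:*/18}
Op 4: register job_E */19 -> active={job_B:*/18, job_E:*/19}
Op 5: unregister job_E -> active={job_B:*/18}
Op 6: register job_B */5 -> active={job_B:*/5}
Op 7: unregister job_B -> active={}
Op 8: register job_B */7 -> active={job_B:*/7}
Final interval of job_B = 7
Next fire of job_B after T=24: (24//7+1)*7 = 28

Answer: interval=7 next_fire=28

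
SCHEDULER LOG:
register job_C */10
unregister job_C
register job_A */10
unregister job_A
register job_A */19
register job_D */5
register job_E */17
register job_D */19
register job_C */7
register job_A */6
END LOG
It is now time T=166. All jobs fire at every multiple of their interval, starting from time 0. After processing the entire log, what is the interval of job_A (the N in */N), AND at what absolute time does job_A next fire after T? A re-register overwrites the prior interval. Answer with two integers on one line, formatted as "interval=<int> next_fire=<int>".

Op 1: register job_C */10 -> active={job_C:*/10}
Op 2: unregister job_C -> active={}
Op 3: register job_A */10 -> active={job_A:*/10}
Op 4: unregister job_A -> active={}
Op 5: register job_A */19 -> active={job_A:*/19}
Op 6: register job_D */5 -> active={job_A:*/19, job_D:*/5}
Op 7: register job_E */17 -> active={job_A:*/19, job_D:*/5, job_E:*/17}
Op 8: register job_D */19 -> active={job_A:*/19, job_D:*/19, job_E:*/17}
Op 9: register job_C */7 -> active={job_A:*/19, job_C:*/7, job_D:*/19, job_E:*/17}
Op 10: register job_A */6 -> active={job_A:*/6, job_C:*/7, job_D:*/19, job_E:*/17}
Final interval of job_A = 6
Next fire of job_A after T=166: (166//6+1)*6 = 168

Answer: interval=6 next_fire=168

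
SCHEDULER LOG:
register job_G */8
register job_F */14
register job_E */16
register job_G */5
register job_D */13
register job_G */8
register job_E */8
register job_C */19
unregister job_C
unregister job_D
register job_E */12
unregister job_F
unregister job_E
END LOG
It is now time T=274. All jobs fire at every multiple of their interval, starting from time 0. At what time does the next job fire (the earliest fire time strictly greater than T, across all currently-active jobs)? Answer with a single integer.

Answer: 280

Derivation:
Op 1: register job_G */8 -> active={job_G:*/8}
Op 2: register job_F */14 -> active={job_F:*/14, job_G:*/8}
Op 3: register job_E */16 -> active={job_E:*/16, job_F:*/14, job_G:*/8}
Op 4: register job_G */5 -> active={job_E:*/16, job_F:*/14, job_G:*/5}
Op 5: register job_D */13 -> active={job_D:*/13, job_E:*/16, job_F:*/14, job_G:*/5}
Op 6: register job_G */8 -> active={job_D:*/13, job_E:*/16, job_F:*/14, job_G:*/8}
Op 7: register job_E */8 -> active={job_D:*/13, job_E:*/8, job_F:*/14, job_G:*/8}
Op 8: register job_C */19 -> active={job_C:*/19, job_D:*/13, job_E:*/8, job_F:*/14, job_G:*/8}
Op 9: unregister job_C -> active={job_D:*/13, job_E:*/8, job_F:*/14, job_G:*/8}
Op 10: unregister job_D -> active={job_E:*/8, job_F:*/14, job_G:*/8}
Op 11: register job_E */12 -> active={job_E:*/12, job_F:*/14, job_G:*/8}
Op 12: unregister job_F -> active={job_E:*/12, job_G:*/8}
Op 13: unregister job_E -> active={job_G:*/8}
  job_G: interval 8, next fire after T=274 is 280
Earliest fire time = 280 (job job_G)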